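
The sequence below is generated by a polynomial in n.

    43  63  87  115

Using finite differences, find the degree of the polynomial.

2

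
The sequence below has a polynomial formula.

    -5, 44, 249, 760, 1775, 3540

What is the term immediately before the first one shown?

0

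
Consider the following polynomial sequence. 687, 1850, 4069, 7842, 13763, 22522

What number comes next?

34905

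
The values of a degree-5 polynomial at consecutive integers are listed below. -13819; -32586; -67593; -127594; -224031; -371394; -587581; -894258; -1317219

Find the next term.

-1886746

First differences: -18767, -35007, -60001, -96437, -147363, -216187, -306677, -422961
Second differences: -16240, -24994, -36436, -50926, -68824, -90490, -116284
Third differences: -8754, -11442, -14490, -17898, -21666, -25794
Fourth differences: -2688, -3048, -3408, -3768, -4128
Fifth differences: -360, -360, -360, -360
Constant fifth difference = -360, so extend:
-4128 − 360 = -4488;  -25794 − 4488 = -30282;  -116284 − 30282 = -146566;  -422961 − 146566 = -569527;  -1317219 − 569527 = -1886746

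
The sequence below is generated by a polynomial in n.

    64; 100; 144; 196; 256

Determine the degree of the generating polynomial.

First differences: 36, 44, 52, 60
Second differences: 8, 8, 8
The second differences are constant, so the polynomial has degree 2.

2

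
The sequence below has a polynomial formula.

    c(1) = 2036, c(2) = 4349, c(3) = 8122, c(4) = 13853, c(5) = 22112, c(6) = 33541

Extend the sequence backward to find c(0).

757

D1: 2313, 3773, 5731, 8259, 11429
D2: 1460, 1958, 2528, 3170
D3: 498, 570, 642
D4: 72, 72
The fourth differences are constant at 72.
Work back: 498 − 72 = 426;  1460 − 426 = 1034;  2313 − 1034 = 1279;  2036 − 1279 = 757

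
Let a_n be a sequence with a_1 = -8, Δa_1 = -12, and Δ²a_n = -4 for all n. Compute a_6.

-108

Build the table forward from the leading diagonal:
Δ²: -4, -4, -4, -4, -4, -4
Δ: -12, -16, -20, -24, -28, -32
a: -8, -20, -36, -56, -80, -108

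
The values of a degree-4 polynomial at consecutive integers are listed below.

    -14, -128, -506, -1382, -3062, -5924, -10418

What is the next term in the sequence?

-114 , -378 , -876 , -1680 , -2862 , -4494
-264 , -498 , -804 , -1182 , -1632
-234 , -306 , -378 , -450
-72 , -72 , -72
The fourth differences are constant (-72).
-450 − 72 = -522;  -1632 − 522 = -2154;  -4494 − 2154 = -6648;  -10418 − 6648 = -17066

-17066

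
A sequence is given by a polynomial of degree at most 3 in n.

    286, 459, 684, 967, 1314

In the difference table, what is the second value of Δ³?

D1: 173, 225, 283, 347
D2: 52, 58, 64
D3: 6, 6

6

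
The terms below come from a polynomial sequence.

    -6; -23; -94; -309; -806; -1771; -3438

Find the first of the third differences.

-90

First differences: -17, -71, -215, -497, -965, -1667
Second differences: -54, -144, -282, -468, -702
Third differences: -90, -138, -186, -234
Fourth differences: -48, -48, -48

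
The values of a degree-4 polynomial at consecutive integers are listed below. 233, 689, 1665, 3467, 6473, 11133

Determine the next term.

17969

First differences: 456 , 976 , 1802 , 3006 , 4660
Second differences: 520 , 826 , 1204 , 1654
Third differences: 306 , 378 , 450
Fourth differences: 72 , 72
The fourth differences are constant (72).
450 + 72 = 522;  1654 + 522 = 2176;  4660 + 2176 = 6836;  11133 + 6836 = 17969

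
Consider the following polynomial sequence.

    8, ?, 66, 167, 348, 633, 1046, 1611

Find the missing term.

Using the last 6 terms:
First differences: 101  181  285  413  565
Second differences: 80  104  128  152
Third differences: 24  24  24
Constant third difference = 24.
Extend backward: 80 − 24 = 56;  101 − 56 = 45;  66 − 45 = 21

21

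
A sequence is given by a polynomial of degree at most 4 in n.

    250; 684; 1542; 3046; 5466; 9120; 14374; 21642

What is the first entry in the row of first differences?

D1: 434, 858, 1504, 2420, 3654, 5254, 7268
D2: 424, 646, 916, 1234, 1600, 2014
D3: 222, 270, 318, 366, 414
D4: 48, 48, 48, 48

434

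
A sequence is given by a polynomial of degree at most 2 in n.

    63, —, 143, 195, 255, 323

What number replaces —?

Using the last 4 terms:
First differences: 52  60  68
Second differences: 8  8
Constant second difference = 8.
Extend backward: 52 − 8 = 44;  143 − 44 = 99

99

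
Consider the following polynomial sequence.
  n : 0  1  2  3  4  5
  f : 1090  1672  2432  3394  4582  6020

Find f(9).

First differences: 582 , 760 , 962 , 1188 , 1438
Second differences: 178 , 202 , 226 , 250
Third differences: 24 , 24 , 24
Constant third difference = 24, so extend:
250 + 24 = 274;  1438 + 274 = 1712;  6020 + 1712 = 7732
274 + 24 = 298;  1712 + 298 = 2010;  7732 + 2010 = 9742
298 + 24 = 322;  2010 + 322 = 2332;  9742 + 2332 = 12074
322 + 24 = 346;  2332 + 346 = 2678;  12074 + 2678 = 14752

14752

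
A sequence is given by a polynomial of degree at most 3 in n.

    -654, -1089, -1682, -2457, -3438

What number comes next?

D1: -435, -593, -775, -981
D2: -158, -182, -206
D3: -24, -24
The third differences are constant (-24).
-206 − 24 = -230;  -981 − 230 = -1211;  -3438 − 1211 = -4649

-4649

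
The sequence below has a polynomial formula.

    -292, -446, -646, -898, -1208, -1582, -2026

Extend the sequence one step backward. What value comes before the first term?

First differences: -154  -200  -252  -310  -374  -444
Second differences: -46  -52  -58  -64  -70
Third differences: -6  -6  -6  -6
The third differences are constant at -6.
Work back: -46 + 6 = -40;  -154 + 40 = -114;  -292 + 114 = -178

-178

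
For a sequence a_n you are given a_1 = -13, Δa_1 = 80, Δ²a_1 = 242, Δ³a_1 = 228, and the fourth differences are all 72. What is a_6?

5447

Build the table forward from the leading diagonal:
Fourth differences: 72, 72, 72, 72, 72, 72
Third differences: 228, 300, 372, 444, 516, 588
Second differences: 242, 470, 770, 1142, 1586, 2102
First differences: 80, 322, 792, 1562, 2704, 4290
a: -13, 67, 389, 1181, 2743, 5447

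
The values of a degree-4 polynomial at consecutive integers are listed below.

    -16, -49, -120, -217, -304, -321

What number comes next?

Δ: -33 , -71 , -97 , -87 , -17
Δ²: -38 , -26 , 10 , 70
Δ³: 12 , 36 , 60
Δ⁴: 24 , 24
Fourth differences constant at 24.
60 + 24 = 84;  70 + 84 = 154;  -17 + 154 = 137;  -321 + 137 = -184

-184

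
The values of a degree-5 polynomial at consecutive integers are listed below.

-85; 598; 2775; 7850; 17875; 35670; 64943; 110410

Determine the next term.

177915

D1: 683, 2177, 5075, 10025, 17795, 29273, 45467
D2: 1494, 2898, 4950, 7770, 11478, 16194
D3: 1404, 2052, 2820, 3708, 4716
D4: 648, 768, 888, 1008
D5: 120, 120, 120
Constant fifth difference = 120, so extend:
1008 + 120 = 1128;  4716 + 1128 = 5844;  16194 + 5844 = 22038;  45467 + 22038 = 67505;  110410 + 67505 = 177915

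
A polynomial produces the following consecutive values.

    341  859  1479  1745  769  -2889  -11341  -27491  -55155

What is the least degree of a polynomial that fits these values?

5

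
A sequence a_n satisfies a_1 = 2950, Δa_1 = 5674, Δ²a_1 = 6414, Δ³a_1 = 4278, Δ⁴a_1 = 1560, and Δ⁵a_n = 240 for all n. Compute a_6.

146280

Build the table forward from the leading diagonal:
Δ⁵: 240  240  240  240  240  240
Δ⁴: 1560  1800  2040  2280  2520  2760
Δ³: 4278  5838  7638  9678  11958  14478
Δ²: 6414  10692  16530  24168  33846  45804
Δ: 5674  12088  22780  39310  63478  97324
a: 2950  8624  20712  43492  82802  146280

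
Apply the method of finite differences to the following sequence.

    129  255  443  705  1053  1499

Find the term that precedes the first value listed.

53

D1: 126, 188, 262, 348, 446
D2: 62, 74, 86, 98
D3: 12, 12, 12
The third differences are constant at 12.
Work back: 62 − 12 = 50;  126 − 50 = 76;  129 − 76 = 53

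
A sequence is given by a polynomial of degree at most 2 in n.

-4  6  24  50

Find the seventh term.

Δ: 10  18  26
Δ²: 8  8
The second differences are constant (8).
26 + 8 = 34;  50 + 34 = 84
34 + 8 = 42;  84 + 42 = 126
42 + 8 = 50;  126 + 50 = 176

176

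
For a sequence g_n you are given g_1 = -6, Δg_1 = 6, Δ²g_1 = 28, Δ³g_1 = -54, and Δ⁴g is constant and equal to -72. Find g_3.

Build the table forward from the leading diagonal:
D4: -72, -72, -72
D3: -54, -126, -198
D2: 28, -26, -152
D1: 6, 34, 8
g: -6, 0, 34

34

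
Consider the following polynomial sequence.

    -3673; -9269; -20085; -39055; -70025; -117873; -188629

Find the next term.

-289595

-5596, -10816, -18970, -30970, -47848, -70756
-5220, -8154, -12000, -16878, -22908
-2934, -3846, -4878, -6030
-912, -1032, -1152
-120, -120
The fifth differences are constant (-120).
-1152 − 120 = -1272;  -6030 − 1272 = -7302;  -22908 − 7302 = -30210;  -70756 − 30210 = -100966;  -188629 − 100966 = -289595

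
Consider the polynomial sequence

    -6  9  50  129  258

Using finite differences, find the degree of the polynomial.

15, 41, 79, 129
26, 38, 50
12, 12
The third differences are constant, so the polynomial has degree 3.

3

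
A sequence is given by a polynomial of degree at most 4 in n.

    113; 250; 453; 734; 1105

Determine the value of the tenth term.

First differences: 137, 203, 281, 371
Second differences: 66, 78, 90
Third differences: 12, 12
Constant third difference = 12, so extend:
90 + 12 = 102;  371 + 102 = 473;  1105 + 473 = 1578
102 + 12 = 114;  473 + 114 = 587;  1578 + 587 = 2165
114 + 12 = 126;  587 + 126 = 713;  2165 + 713 = 2878
126 + 12 = 138;  713 + 138 = 851;  2878 + 851 = 3729
138 + 12 = 150;  851 + 150 = 1001;  3729 + 1001 = 4730

4730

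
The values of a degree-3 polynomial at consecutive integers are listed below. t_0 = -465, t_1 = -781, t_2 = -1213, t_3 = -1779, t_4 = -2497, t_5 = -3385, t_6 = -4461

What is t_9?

-8997

Δ: -316 , -432 , -566 , -718 , -888 , -1076
Δ²: -116 , -134 , -152 , -170 , -188
Δ³: -18 , -18 , -18 , -18
Constant third difference = -18, so extend:
-188 − 18 = -206;  -1076 − 206 = -1282;  -4461 − 1282 = -5743
-206 − 18 = -224;  -1282 − 224 = -1506;  -5743 − 1506 = -7249
-224 − 18 = -242;  -1506 − 242 = -1748;  -7249 − 1748 = -8997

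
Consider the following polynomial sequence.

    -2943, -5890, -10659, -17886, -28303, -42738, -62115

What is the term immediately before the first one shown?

-1278

-2947  -4769  -7227  -10417  -14435  -19377
-1822  -2458  -3190  -4018  -4942
-636  -732  -828  -924
-96  -96  -96
The fourth differences are constant at -96.
Work back: -636 + 96 = -540;  -1822 + 540 = -1282;  -2947 + 1282 = -1665;  -2943 + 1665 = -1278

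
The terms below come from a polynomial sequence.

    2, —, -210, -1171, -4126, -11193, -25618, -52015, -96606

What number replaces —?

Using the last 7 terms:
D1: -961  -2955  -7067  -14425  -26397  -44591
D2: -1994  -4112  -7358  -11972  -18194
D3: -2118  -3246  -4614  -6222
D4: -1128  -1368  -1608
D5: -240  -240
Constant fifth difference = -240.
Extend backward: -1128 + 240 = -888;  -2118 + 888 = -1230;  -1994 + 1230 = -764;  -961 + 764 = -197;  -210 + 197 = -13

-13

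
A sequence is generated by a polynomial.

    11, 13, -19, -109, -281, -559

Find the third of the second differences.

-82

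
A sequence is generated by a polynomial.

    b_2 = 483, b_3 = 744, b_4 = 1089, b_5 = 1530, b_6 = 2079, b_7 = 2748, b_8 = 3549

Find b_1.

294

First differences: 261  345  441  549  669  801
Second differences: 84  96  108  120  132
Third differences: 12  12  12  12
The third differences are constant at 12.
Work back: 84 − 12 = 72;  261 − 72 = 189;  483 − 189 = 294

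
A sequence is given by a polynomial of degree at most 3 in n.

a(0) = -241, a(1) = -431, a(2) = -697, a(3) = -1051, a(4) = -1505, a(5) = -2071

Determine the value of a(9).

-190, -266, -354, -454, -566
-76, -88, -100, -112
-12, -12, -12
Third differences constant at -12.
-112 − 12 = -124;  -566 − 124 = -690;  -2071 − 690 = -2761
-124 − 12 = -136;  -690 − 136 = -826;  -2761 − 826 = -3587
-136 − 12 = -148;  -826 − 148 = -974;  -3587 − 974 = -4561
-148 − 12 = -160;  -974 − 160 = -1134;  -4561 − 1134 = -5695

-5695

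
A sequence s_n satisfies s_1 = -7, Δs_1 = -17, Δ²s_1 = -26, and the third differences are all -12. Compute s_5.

Build the table forward from the leading diagonal:
Δ³: -12, -12, -12, -12, -12
Δ²: -26, -38, -50, -62, -74
Δ: -17, -43, -81, -131, -193
s: -7, -24, -67, -148, -279

-279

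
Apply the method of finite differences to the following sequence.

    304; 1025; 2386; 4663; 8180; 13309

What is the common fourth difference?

48

Δ: 721, 1361, 2277, 3517, 5129
Δ²: 640, 916, 1240, 1612
Δ³: 276, 324, 372
Δ⁴: 48, 48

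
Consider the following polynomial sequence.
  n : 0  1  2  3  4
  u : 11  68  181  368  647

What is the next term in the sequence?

Δ: 57  113  187  279
Δ²: 56  74  92
Δ³: 18  18
Third differences constant at 18.
92 + 18 = 110;  279 + 110 = 389;  647 + 389 = 1036

1036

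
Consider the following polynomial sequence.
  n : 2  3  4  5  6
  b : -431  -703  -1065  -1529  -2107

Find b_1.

-237

-272, -362, -464, -578
-90, -102, -114
-12, -12
The third differences are constant at -12.
Work back: -90 + 12 = -78;  -272 + 78 = -194;  -431 + 194 = -237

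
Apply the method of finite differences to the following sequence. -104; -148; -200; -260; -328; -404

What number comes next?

-488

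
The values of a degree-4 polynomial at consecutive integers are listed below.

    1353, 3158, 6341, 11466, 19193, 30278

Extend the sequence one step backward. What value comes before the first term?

First differences: 1805  3183  5125  7727  11085
Second differences: 1378  1942  2602  3358
Third differences: 564  660  756
Fourth differences: 96  96
The fourth differences are constant at 96.
Work back: 564 − 96 = 468;  1378 − 468 = 910;  1805 − 910 = 895;  1353 − 895 = 458

458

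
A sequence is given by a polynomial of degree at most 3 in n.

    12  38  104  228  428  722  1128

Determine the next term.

Δ: 26, 66, 124, 200, 294, 406
Δ²: 40, 58, 76, 94, 112
Δ³: 18, 18, 18, 18
Third differences constant at 18.
112 + 18 = 130;  406 + 130 = 536;  1128 + 536 = 1664

1664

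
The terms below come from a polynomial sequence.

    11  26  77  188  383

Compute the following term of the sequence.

First differences: 15, 51, 111, 195
Second differences: 36, 60, 84
Third differences: 24, 24
Constant third difference = 24, so extend:
84 + 24 = 108;  195 + 108 = 303;  383 + 303 = 686

686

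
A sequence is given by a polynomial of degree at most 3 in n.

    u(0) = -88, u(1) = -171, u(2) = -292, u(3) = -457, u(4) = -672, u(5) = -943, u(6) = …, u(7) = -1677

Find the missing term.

-1276

Using the first 6 terms:
-83  -121  -165  -215  -271
-38  -44  -50  -56
-6  -6  -6
Constant third difference = -6.
Extend forward: -56 − 6 = -62;  -271 − 62 = -333;  -943 − 333 = -1276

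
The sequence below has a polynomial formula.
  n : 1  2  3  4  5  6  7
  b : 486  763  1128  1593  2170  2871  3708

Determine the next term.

D1: 277  365  465  577  701  837
D2: 88  100  112  124  136
D3: 12  12  12  12
Third differences constant at 12.
136 + 12 = 148;  837 + 148 = 985;  3708 + 985 = 4693

4693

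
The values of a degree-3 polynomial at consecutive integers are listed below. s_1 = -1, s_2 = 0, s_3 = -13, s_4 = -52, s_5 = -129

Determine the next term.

-256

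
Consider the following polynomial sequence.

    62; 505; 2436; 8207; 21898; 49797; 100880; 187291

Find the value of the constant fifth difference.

Δ: 443, 1931, 5771, 13691, 27899, 51083, 86411
Δ²: 1488, 3840, 7920, 14208, 23184, 35328
Δ³: 2352, 4080, 6288, 8976, 12144
Δ⁴: 1728, 2208, 2688, 3168
Δ⁵: 480, 480, 480

480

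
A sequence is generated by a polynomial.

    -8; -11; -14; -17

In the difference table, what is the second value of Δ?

-3

D1: -3, -3, -3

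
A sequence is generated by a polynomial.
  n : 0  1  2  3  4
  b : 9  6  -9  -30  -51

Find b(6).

-69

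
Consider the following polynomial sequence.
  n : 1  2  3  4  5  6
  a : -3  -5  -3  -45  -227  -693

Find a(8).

D1: -2, 2, -42, -182, -466
D2: 4, -44, -140, -284
D3: -48, -96, -144
D4: -48, -48
Constant fourth difference = -48, so extend:
-144 − 48 = -192;  -284 − 192 = -476;  -466 − 476 = -942;  -693 − 942 = -1635
-192 − 48 = -240;  -476 − 240 = -716;  -942 − 716 = -1658;  -1635 − 1658 = -3293

-3293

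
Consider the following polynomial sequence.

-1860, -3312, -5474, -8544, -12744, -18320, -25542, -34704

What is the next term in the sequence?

-46124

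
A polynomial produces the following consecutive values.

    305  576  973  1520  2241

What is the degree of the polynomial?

3

Δ: 271, 397, 547, 721
Δ²: 126, 150, 174
Δ³: 24, 24
The third differences are constant, so the polynomial has degree 3.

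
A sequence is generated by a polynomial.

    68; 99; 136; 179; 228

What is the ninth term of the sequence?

484

Δ: 31, 37, 43, 49
Δ²: 6, 6, 6
The second differences are constant (6).
49 + 6 = 55;  228 + 55 = 283
55 + 6 = 61;  283 + 61 = 344
61 + 6 = 67;  344 + 67 = 411
67 + 6 = 73;  411 + 73 = 484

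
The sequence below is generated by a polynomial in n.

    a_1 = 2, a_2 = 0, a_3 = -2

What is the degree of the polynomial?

First differences: -2, -2
The first differences are constant, so the polynomial has degree 1.

1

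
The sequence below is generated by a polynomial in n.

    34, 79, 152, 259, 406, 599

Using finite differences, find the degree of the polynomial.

3

D1: 45, 73, 107, 147, 193
D2: 28, 34, 40, 46
D3: 6, 6, 6
The third differences are constant, so the polynomial has degree 3.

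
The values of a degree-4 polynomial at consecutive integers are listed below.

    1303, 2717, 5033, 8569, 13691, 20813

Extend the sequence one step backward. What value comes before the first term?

521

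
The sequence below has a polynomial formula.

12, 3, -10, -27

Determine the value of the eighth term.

-135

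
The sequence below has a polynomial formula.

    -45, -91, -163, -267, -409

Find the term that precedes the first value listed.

-19

Δ: -46  -72  -104  -142
Δ²: -26  -32  -38
Δ³: -6  -6
The third differences are constant at -6.
Work back: -26 + 6 = -20;  -46 + 20 = -26;  -45 + 26 = -19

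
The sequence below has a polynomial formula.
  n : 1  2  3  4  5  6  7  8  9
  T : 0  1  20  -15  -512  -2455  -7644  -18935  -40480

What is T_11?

1 , 19 , -35 , -497 , -1943 , -5189 , -11291 , -21545
18 , -54 , -462 , -1446 , -3246 , -6102 , -10254
-72 , -408 , -984 , -1800 , -2856 , -4152
-336 , -576 , -816 , -1056 , -1296
-240 , -240 , -240 , -240
Constant fifth difference = -240, so extend:
-1296 − 240 = -1536;  -4152 − 1536 = -5688;  -10254 − 5688 = -15942;  -21545 − 15942 = -37487;  -40480 − 37487 = -77967
-1536 − 240 = -1776;  -5688 − 1776 = -7464;  -15942 − 7464 = -23406;  -37487 − 23406 = -60893;  -77967 − 60893 = -138860

-138860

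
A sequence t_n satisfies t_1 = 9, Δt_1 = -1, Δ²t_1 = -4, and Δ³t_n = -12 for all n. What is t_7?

-297

Build the table forward from the leading diagonal:
Third differences: -12, -12, -12, -12, -12, -12, -12
Second differences: -4, -16, -28, -40, -52, -64, -76
First differences: -1, -5, -21, -49, -89, -141, -205
t: 9, 8, 3, -18, -67, -156, -297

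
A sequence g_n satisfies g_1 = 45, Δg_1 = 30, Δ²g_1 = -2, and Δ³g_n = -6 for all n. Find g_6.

Build the table forward from the leading diagonal:
Third differences: -6, -6, -6, -6, -6, -6
Second differences: -2, -8, -14, -20, -26, -32
First differences: 30, 28, 20, 6, -14, -40
g: 45, 75, 103, 123, 129, 115

115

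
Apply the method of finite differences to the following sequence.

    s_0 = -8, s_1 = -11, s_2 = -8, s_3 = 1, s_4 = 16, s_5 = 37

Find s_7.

97

Δ: -3  3  9  15  21
Δ²: 6  6  6  6
Constant second difference = 6, so extend:
21 + 6 = 27;  37 + 27 = 64
27 + 6 = 33;  64 + 33 = 97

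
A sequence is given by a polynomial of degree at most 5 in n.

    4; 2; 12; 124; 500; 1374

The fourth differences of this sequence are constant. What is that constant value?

First differences: -2, 10, 112, 376, 874
Second differences: 12, 102, 264, 498
Third differences: 90, 162, 234
Fourth differences: 72, 72

72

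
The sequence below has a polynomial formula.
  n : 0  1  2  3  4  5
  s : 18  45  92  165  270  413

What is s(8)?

1130

First differences: 27  47  73  105  143
Second differences: 20  26  32  38
Third differences: 6  6  6
The third differences are constant (6).
38 + 6 = 44;  143 + 44 = 187;  413 + 187 = 600
44 + 6 = 50;  187 + 50 = 237;  600 + 237 = 837
50 + 6 = 56;  237 + 56 = 293;  837 + 293 = 1130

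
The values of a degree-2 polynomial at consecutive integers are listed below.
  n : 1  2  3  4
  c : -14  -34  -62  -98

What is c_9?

-398

D1: -20, -28, -36
D2: -8, -8
Second differences constant at -8.
-36 − 8 = -44;  -98 − 44 = -142
-44 − 8 = -52;  -142 − 52 = -194
-52 − 8 = -60;  -194 − 60 = -254
-60 − 8 = -68;  -254 − 68 = -322
-68 − 8 = -76;  -322 − 76 = -398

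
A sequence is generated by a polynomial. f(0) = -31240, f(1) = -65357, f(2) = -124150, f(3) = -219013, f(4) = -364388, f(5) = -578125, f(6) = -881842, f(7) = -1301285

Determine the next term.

-1866688

D1: -34117 , -58793 , -94863 , -145375 , -213737 , -303717 , -419443
D2: -24676 , -36070 , -50512 , -68362 , -89980 , -115726
D3: -11394 , -14442 , -17850 , -21618 , -25746
D4: -3048 , -3408 , -3768 , -4128
D5: -360 , -360 , -360
Fifth differences constant at -360.
-4128 − 360 = -4488;  -25746 − 4488 = -30234;  -115726 − 30234 = -145960;  -419443 − 145960 = -565403;  -1301285 − 565403 = -1866688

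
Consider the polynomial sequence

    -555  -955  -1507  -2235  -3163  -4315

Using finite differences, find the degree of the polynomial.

3

First differences: -400, -552, -728, -928, -1152
Second differences: -152, -176, -200, -224
Third differences: -24, -24, -24
The third differences are constant, so the polynomial has degree 3.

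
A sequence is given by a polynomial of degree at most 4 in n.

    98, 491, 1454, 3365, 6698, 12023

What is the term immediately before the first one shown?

-7

D1: 393  963  1911  3333  5325
D2: 570  948  1422  1992
D3: 378  474  570
D4: 96  96
The fourth differences are constant at 96.
Work back: 378 − 96 = 282;  570 − 282 = 288;  393 − 288 = 105;  98 − 105 = -7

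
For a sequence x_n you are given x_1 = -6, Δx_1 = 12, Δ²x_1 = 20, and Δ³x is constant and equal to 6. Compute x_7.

486

Build the table forward from the leading diagonal:
D3: 6  6  6  6  6  6  6
D2: 20  26  32  38  44  50  56
D1: 12  32  58  90  128  172  222
x: -6  6  38  96  186  314  486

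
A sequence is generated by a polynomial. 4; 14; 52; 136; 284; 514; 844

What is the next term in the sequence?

First differences: 10  38  84  148  230  330
Second differences: 28  46  64  82  100
Third differences: 18  18  18  18
Third differences constant at 18.
100 + 18 = 118;  330 + 118 = 448;  844 + 448 = 1292

1292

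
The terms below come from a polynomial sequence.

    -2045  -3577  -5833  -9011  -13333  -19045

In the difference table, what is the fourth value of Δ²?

Δ: -1532, -2256, -3178, -4322, -5712
Δ²: -724, -922, -1144, -1390
Δ³: -198, -222, -246
Δ⁴: -24, -24

-1390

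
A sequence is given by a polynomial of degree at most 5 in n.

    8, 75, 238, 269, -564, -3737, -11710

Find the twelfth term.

-308795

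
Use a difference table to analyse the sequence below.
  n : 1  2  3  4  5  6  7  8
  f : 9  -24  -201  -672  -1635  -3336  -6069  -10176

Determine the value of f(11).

Δ: -33, -177, -471, -963, -1701, -2733, -4107
Δ²: -144, -294, -492, -738, -1032, -1374
Δ³: -150, -198, -246, -294, -342
Δ⁴: -48, -48, -48, -48
The fourth differences are constant (-48).
-342 − 48 = -390;  -1374 − 390 = -1764;  -4107 − 1764 = -5871;  -10176 − 5871 = -16047
-390 − 48 = -438;  -1764 − 438 = -2202;  -5871 − 2202 = -8073;  -16047 − 8073 = -24120
-438 − 48 = -486;  -2202 − 486 = -2688;  -8073 − 2688 = -10761;  -24120 − 10761 = -34881

-34881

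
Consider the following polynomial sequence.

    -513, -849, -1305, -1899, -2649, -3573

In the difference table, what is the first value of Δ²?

D1: -336, -456, -594, -750, -924
D2: -120, -138, -156, -174
D3: -18, -18, -18

-120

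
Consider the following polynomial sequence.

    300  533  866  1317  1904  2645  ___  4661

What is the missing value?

Using the first 6 terms:
Δ: 233, 333, 451, 587, 741
Δ²: 100, 118, 136, 154
Δ³: 18, 18, 18
Constant third difference = 18.
Extend forward: 154 + 18 = 172;  741 + 172 = 913;  2645 + 913 = 3558

3558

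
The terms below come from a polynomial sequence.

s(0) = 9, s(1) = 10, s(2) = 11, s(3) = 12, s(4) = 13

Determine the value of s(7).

1, 1, 1, 1
First differences constant at 1.
13 + 1 = 14
14 + 1 = 15
15 + 1 = 16

16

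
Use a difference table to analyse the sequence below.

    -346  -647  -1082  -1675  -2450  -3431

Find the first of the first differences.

D1: -301, -435, -593, -775, -981
D2: -134, -158, -182, -206
D3: -24, -24, -24

-301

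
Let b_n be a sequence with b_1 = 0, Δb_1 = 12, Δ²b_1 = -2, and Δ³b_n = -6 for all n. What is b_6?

-20

Build the table forward from the leading diagonal:
Third differences: -6, -6, -6, -6, -6, -6
Second differences: -2, -8, -14, -20, -26, -32
First differences: 12, 10, 2, -12, -32, -58
b: 0, 12, 22, 24, 12, -20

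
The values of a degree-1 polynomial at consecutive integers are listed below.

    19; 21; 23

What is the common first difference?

2

D1: 2, 2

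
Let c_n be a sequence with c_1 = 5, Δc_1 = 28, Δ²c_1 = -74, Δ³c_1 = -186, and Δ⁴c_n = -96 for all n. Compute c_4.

-319

Build the table forward from the leading diagonal:
D4: -96  -96  -96  -96
D3: -186  -282  -378  -474
D2: -74  -260  -542  -920
D1: 28  -46  -306  -848
c: 5  33  -13  -319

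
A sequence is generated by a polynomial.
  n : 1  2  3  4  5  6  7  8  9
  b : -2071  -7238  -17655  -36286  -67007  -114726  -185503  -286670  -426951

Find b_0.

D1: -5167, -10417, -18631, -30721, -47719, -70777, -101167, -140281
D2: -5250, -8214, -12090, -16998, -23058, -30390, -39114
D3: -2964, -3876, -4908, -6060, -7332, -8724
D4: -912, -1032, -1152, -1272, -1392
D5: -120, -120, -120, -120
The fifth differences are constant at -120.
Work back: -912 + 120 = -792;  -2964 + 792 = -2172;  -5250 + 2172 = -3078;  -5167 + 3078 = -2089;  -2071 + 2089 = 18

18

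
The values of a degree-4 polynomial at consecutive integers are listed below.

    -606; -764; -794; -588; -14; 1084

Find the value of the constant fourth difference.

24

First differences: -158, -30, 206, 574, 1098
Second differences: 128, 236, 368, 524
Third differences: 108, 132, 156
Fourth differences: 24, 24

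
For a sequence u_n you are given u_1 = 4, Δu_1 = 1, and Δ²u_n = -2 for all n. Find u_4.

Build the table forward from the leading diagonal:
Second differences: -2  -2  -2  -2
First differences: 1  -1  -3  -5
u: 4  5  4  1

1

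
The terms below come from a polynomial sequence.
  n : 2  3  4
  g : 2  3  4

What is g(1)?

D1: 1  1
The first differences are constant at 1.
Work back: 2 − 1 = 1

1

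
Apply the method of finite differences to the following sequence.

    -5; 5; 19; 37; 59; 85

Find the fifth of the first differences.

Δ: 10, 14, 18, 22, 26
Δ²: 4, 4, 4, 4

26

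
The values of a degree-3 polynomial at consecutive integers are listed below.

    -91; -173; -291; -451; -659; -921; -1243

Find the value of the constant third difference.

Δ: -82, -118, -160, -208, -262, -322
Δ²: -36, -42, -48, -54, -60
Δ³: -6, -6, -6, -6

-6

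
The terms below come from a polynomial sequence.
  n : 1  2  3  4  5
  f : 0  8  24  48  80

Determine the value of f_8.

8 , 16 , 24 , 32
8 , 8 , 8
The second differences are constant (8).
32 + 8 = 40;  80 + 40 = 120
40 + 8 = 48;  120 + 48 = 168
48 + 8 = 56;  168 + 56 = 224

224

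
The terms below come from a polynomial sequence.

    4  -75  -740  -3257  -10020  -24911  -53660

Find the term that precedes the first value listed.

-5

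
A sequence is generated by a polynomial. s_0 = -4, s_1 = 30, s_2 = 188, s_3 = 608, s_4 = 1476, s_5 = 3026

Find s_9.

Δ: 34  158  420  868  1550
Δ²: 124  262  448  682
Δ³: 138  186  234
Δ⁴: 48  48
Constant fourth difference = 48, so extend:
234 + 48 = 282;  682 + 282 = 964;  1550 + 964 = 2514;  3026 + 2514 = 5540
282 + 48 = 330;  964 + 330 = 1294;  2514 + 1294 = 3808;  5540 + 3808 = 9348
330 + 48 = 378;  1294 + 378 = 1672;  3808 + 1672 = 5480;  9348 + 5480 = 14828
378 + 48 = 426;  1672 + 426 = 2098;  5480 + 2098 = 7578;  14828 + 7578 = 22406

22406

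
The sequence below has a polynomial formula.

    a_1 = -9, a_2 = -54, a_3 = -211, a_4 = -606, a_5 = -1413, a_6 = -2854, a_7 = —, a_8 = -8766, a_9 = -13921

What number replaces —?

-5199

Using the first 6 terms:
Δ: -45  -157  -395  -807  -1441
Δ²: -112  -238  -412  -634
Δ³: -126  -174  -222
Δ⁴: -48  -48
Constant fourth difference = -48.
Extend forward: -222 − 48 = -270;  -634 − 270 = -904;  -1441 − 904 = -2345;  -2854 − 2345 = -5199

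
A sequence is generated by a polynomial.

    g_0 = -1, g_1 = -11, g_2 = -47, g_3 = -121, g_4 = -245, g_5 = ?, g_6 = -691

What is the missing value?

Using the first 5 terms:
Δ: -10  -36  -74  -124
Δ²: -26  -38  -50
Δ³: -12  -12
Constant third difference = -12.
Extend forward: -50 − 12 = -62;  -124 − 62 = -186;  -245 − 186 = -431

-431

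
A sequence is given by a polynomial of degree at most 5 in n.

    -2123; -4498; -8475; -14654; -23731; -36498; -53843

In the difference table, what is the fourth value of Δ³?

-888

D1: -2375, -3977, -6179, -9077, -12767, -17345
D2: -1602, -2202, -2898, -3690, -4578
D3: -600, -696, -792, -888
D4: -96, -96, -96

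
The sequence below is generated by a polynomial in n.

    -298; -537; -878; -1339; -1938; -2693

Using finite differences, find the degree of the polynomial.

-239, -341, -461, -599, -755
-102, -120, -138, -156
-18, -18, -18
The third differences are constant, so the polynomial has degree 3.

3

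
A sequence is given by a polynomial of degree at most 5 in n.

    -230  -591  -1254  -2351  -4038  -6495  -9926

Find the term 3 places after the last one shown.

-28463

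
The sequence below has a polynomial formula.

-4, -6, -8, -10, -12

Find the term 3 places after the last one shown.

-18

Δ: -2 , -2 , -2 , -2
The first differences are constant (-2).
-12 − 2 = -14
-14 − 2 = -16
-16 − 2 = -18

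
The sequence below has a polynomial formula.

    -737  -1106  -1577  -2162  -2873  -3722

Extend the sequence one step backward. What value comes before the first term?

-369  -471  -585  -711  -849
-102  -114  -126  -138
-12  -12  -12
The third differences are constant at -12.
Work back: -102 + 12 = -90;  -369 + 90 = -279;  -737 + 279 = -458

-458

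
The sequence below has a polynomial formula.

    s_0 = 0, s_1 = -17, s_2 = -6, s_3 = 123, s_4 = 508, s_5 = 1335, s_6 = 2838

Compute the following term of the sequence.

5299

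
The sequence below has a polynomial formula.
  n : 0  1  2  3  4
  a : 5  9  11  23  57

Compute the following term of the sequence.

Δ: 4  2  12  34
Δ²: -2  10  22
Δ³: 12  12
The third differences are constant (12).
22 + 12 = 34;  34 + 34 = 68;  57 + 68 = 125

125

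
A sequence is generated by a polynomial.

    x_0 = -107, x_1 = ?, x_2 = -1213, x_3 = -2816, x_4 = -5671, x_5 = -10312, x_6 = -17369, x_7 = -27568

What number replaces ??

-424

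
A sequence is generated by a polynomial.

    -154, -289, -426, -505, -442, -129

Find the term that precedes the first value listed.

-57

Δ: -135, -137, -79, 63, 313
Δ²: -2, 58, 142, 250
Δ³: 60, 84, 108
Δ⁴: 24, 24
The fourth differences are constant at 24.
Work back: 60 − 24 = 36;  -2 − 36 = -38;  -135 + 38 = -97;  -154 + 97 = -57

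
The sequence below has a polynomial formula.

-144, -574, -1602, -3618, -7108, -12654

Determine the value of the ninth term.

D1: -430, -1028, -2016, -3490, -5546
D2: -598, -988, -1474, -2056
D3: -390, -486, -582
D4: -96, -96
Fourth differences constant at -96.
-582 − 96 = -678;  -2056 − 678 = -2734;  -5546 − 2734 = -8280;  -12654 − 8280 = -20934
-678 − 96 = -774;  -2734 − 774 = -3508;  -8280 − 3508 = -11788;  -20934 − 11788 = -32722
-774 − 96 = -870;  -3508 − 870 = -4378;  -11788 − 4378 = -16166;  -32722 − 16166 = -48888

-48888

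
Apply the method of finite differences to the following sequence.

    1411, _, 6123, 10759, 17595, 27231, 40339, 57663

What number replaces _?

Using the last 6 terms:
4636, 6836, 9636, 13108, 17324
2200, 2800, 3472, 4216
600, 672, 744
72, 72
Constant fourth difference = 72.
Extend backward: 600 − 72 = 528;  2200 − 528 = 1672;  4636 − 1672 = 2964;  6123 − 2964 = 3159

3159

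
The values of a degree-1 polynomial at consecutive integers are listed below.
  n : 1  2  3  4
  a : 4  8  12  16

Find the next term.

First differences: 4, 4, 4
The first differences are constant (4).
16 + 4 = 20

20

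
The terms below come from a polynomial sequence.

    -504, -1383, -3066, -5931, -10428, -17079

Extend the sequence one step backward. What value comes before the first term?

-123

-879, -1683, -2865, -4497, -6651
-804, -1182, -1632, -2154
-378, -450, -522
-72, -72
The fourth differences are constant at -72.
Work back: -378 + 72 = -306;  -804 + 306 = -498;  -879 + 498 = -381;  -504 + 381 = -123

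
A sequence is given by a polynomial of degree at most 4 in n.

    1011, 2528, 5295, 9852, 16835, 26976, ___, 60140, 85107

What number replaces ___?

Using the first 6 terms:
D1: 1517  2767  4557  6983  10141
D2: 1250  1790  2426  3158
D3: 540  636  732
D4: 96  96
Constant fourth difference = 96.
Extend forward: 732 + 96 = 828;  3158 + 828 = 3986;  10141 + 3986 = 14127;  26976 + 14127 = 41103

41103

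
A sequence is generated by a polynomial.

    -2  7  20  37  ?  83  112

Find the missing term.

Using the first 4 terms:
Δ: 9  13  17
Δ²: 4  4
Constant second difference = 4.
Extend forward: 17 + 4 = 21;  37 + 21 = 58

58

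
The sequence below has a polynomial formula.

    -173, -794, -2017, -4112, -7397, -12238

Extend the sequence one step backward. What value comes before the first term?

68

Δ: -621, -1223, -2095, -3285, -4841
Δ²: -602, -872, -1190, -1556
Δ³: -270, -318, -366
Δ⁴: -48, -48
The fourth differences are constant at -48.
Work back: -270 + 48 = -222;  -602 + 222 = -380;  -621 + 380 = -241;  -173 + 241 = 68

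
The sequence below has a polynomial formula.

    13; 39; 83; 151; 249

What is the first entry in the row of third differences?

6

Δ: 26, 44, 68, 98
Δ²: 18, 24, 30
Δ³: 6, 6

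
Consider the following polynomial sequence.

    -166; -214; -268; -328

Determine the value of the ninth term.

-718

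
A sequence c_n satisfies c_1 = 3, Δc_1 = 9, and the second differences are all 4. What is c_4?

Build the table forward from the leading diagonal:
Δ²: 4, 4, 4, 4
Δ: 9, 13, 17, 21
c: 3, 12, 25, 42

42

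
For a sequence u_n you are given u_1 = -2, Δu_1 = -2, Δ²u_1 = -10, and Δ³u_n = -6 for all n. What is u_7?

-284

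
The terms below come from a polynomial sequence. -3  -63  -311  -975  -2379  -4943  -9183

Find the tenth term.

-38559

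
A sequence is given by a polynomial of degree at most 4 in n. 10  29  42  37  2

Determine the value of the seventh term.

D1: 19  13  -5  -35
D2: -6  -18  -30
D3: -12  -12
Constant third difference = -12, so extend:
-30 − 12 = -42;  -35 − 42 = -77;  2 − 77 = -75
-42 − 12 = -54;  -77 − 54 = -131;  -75 − 131 = -206

-206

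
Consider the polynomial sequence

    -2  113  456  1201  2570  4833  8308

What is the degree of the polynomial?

4

D1: 115, 343, 745, 1369, 2263, 3475
D2: 228, 402, 624, 894, 1212
D3: 174, 222, 270, 318
D4: 48, 48, 48
The fourth differences are constant, so the polynomial has degree 4.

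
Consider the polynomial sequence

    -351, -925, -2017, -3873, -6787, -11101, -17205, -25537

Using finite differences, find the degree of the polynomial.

D1: -574, -1092, -1856, -2914, -4314, -6104, -8332
D2: -518, -764, -1058, -1400, -1790, -2228
D3: -246, -294, -342, -390, -438
D4: -48, -48, -48, -48
The fourth differences are constant, so the polynomial has degree 4.

4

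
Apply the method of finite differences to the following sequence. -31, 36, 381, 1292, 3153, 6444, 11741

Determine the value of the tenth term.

46868

67  345  911  1861  3291  5297
278  566  950  1430  2006
288  384  480  576
96  96  96
Fourth differences constant at 96.
576 + 96 = 672;  2006 + 672 = 2678;  5297 + 2678 = 7975;  11741 + 7975 = 19716
672 + 96 = 768;  2678 + 768 = 3446;  7975 + 3446 = 11421;  19716 + 11421 = 31137
768 + 96 = 864;  3446 + 864 = 4310;  11421 + 4310 = 15731;  31137 + 15731 = 46868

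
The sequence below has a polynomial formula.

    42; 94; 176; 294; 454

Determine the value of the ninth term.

1634

First differences: 52  82  118  160
Second differences: 30  36  42
Third differences: 6  6
The third differences are constant (6).
42 + 6 = 48;  160 + 48 = 208;  454 + 208 = 662
48 + 6 = 54;  208 + 54 = 262;  662 + 262 = 924
54 + 6 = 60;  262 + 60 = 322;  924 + 322 = 1246
60 + 6 = 66;  322 + 66 = 388;  1246 + 388 = 1634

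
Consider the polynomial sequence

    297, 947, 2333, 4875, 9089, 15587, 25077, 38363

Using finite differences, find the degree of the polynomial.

First differences: 650, 1386, 2542, 4214, 6498, 9490, 13286
Second differences: 736, 1156, 1672, 2284, 2992, 3796
Third differences: 420, 516, 612, 708, 804
Fourth differences: 96, 96, 96, 96
The fourth differences are constant, so the polynomial has degree 4.

4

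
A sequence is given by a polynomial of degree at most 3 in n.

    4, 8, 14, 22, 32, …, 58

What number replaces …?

Using the first 5 terms:
D1: 4, 6, 8, 10
D2: 2, 2, 2
Constant second difference = 2.
Extend forward: 10 + 2 = 12;  32 + 12 = 44

44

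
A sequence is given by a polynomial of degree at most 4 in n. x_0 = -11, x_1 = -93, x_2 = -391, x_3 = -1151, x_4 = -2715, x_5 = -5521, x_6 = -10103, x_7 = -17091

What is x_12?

D1: -82, -298, -760, -1564, -2806, -4582, -6988
D2: -216, -462, -804, -1242, -1776, -2406
D3: -246, -342, -438, -534, -630
D4: -96, -96, -96, -96
Fourth differences constant at -96.
-630 − 96 = -726;  -2406 − 726 = -3132;  -6988 − 3132 = -10120;  -17091 − 10120 = -27211
-726 − 96 = -822;  -3132 − 822 = -3954;  -10120 − 3954 = -14074;  -27211 − 14074 = -41285
-822 − 96 = -918;  -3954 − 918 = -4872;  -14074 − 4872 = -18946;  -41285 − 18946 = -60231
-918 − 96 = -1014;  -4872 − 1014 = -5886;  -18946 − 5886 = -24832;  -60231 − 24832 = -85063
-1014 − 96 = -1110;  -5886 − 1110 = -6996;  -24832 − 6996 = -31828;  -85063 − 31828 = -116891

-116891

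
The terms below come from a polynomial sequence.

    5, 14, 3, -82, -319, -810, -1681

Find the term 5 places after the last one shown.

D1: 9 , -11 , -85 , -237 , -491 , -871
D2: -20 , -74 , -152 , -254 , -380
D3: -54 , -78 , -102 , -126
D4: -24 , -24 , -24
The fourth differences are constant (-24).
-126 − 24 = -150;  -380 − 150 = -530;  -871 − 530 = -1401;  -1681 − 1401 = -3082
-150 − 24 = -174;  -530 − 174 = -704;  -1401 − 704 = -2105;  -3082 − 2105 = -5187
-174 − 24 = -198;  -704 − 198 = -902;  -2105 − 902 = -3007;  -5187 − 3007 = -8194
-198 − 24 = -222;  -902 − 222 = -1124;  -3007 − 1124 = -4131;  -8194 − 4131 = -12325
-222 − 24 = -246;  -1124 − 246 = -1370;  -4131 − 1370 = -5501;  -12325 − 5501 = -17826

-17826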